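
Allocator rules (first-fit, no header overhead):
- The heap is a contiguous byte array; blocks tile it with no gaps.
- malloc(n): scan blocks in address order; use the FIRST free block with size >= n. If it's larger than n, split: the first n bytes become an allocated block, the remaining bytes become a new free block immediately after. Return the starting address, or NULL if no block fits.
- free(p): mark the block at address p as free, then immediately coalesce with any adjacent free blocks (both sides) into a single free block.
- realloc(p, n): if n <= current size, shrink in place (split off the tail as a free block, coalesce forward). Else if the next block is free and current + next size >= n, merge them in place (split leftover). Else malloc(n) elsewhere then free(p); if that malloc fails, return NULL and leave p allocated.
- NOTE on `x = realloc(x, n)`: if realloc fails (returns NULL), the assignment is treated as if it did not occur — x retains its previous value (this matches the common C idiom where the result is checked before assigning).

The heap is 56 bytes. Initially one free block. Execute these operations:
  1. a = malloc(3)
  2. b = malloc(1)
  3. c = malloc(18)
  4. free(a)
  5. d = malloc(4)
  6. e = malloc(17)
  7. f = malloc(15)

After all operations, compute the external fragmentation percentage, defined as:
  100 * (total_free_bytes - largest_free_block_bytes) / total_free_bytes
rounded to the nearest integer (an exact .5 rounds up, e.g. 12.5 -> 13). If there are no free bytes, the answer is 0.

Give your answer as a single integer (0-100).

Answer: 19

Derivation:
Op 1: a = malloc(3) -> a = 0; heap: [0-2 ALLOC][3-55 FREE]
Op 2: b = malloc(1) -> b = 3; heap: [0-2 ALLOC][3-3 ALLOC][4-55 FREE]
Op 3: c = malloc(18) -> c = 4; heap: [0-2 ALLOC][3-3 ALLOC][4-21 ALLOC][22-55 FREE]
Op 4: free(a) -> (freed a); heap: [0-2 FREE][3-3 ALLOC][4-21 ALLOC][22-55 FREE]
Op 5: d = malloc(4) -> d = 22; heap: [0-2 FREE][3-3 ALLOC][4-21 ALLOC][22-25 ALLOC][26-55 FREE]
Op 6: e = malloc(17) -> e = 26; heap: [0-2 FREE][3-3 ALLOC][4-21 ALLOC][22-25 ALLOC][26-42 ALLOC][43-55 FREE]
Op 7: f = malloc(15) -> f = NULL; heap: [0-2 FREE][3-3 ALLOC][4-21 ALLOC][22-25 ALLOC][26-42 ALLOC][43-55 FREE]
Free blocks: [3 13] total_free=16 largest=13 -> 100*(16-13)/16 = 300/16 = 18.75 -> rounds to 19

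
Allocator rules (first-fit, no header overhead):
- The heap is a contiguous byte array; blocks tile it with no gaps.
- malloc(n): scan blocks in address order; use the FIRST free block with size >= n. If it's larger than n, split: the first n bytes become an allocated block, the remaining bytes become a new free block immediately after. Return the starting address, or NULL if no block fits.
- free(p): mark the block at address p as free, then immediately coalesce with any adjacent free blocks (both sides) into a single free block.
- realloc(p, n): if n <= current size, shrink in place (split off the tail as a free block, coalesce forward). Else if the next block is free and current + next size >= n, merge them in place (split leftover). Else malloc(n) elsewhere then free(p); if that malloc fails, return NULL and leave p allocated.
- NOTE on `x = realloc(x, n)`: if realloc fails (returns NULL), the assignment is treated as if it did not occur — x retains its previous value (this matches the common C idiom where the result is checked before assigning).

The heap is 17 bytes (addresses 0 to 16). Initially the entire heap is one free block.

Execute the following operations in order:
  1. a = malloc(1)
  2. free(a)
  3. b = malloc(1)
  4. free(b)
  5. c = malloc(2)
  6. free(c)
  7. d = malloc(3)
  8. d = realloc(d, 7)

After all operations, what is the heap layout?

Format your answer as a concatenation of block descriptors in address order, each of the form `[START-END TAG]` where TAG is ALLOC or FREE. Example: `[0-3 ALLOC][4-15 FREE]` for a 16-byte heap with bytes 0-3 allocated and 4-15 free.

Answer: [0-6 ALLOC][7-16 FREE]

Derivation:
Op 1: a = malloc(1) -> a = 0; heap: [0-0 ALLOC][1-16 FREE]
Op 2: free(a) -> (freed a); heap: [0-16 FREE]
Op 3: b = malloc(1) -> b = 0; heap: [0-0 ALLOC][1-16 FREE]
Op 4: free(b) -> (freed b); heap: [0-16 FREE]
Op 5: c = malloc(2) -> c = 0; heap: [0-1 ALLOC][2-16 FREE]
Op 6: free(c) -> (freed c); heap: [0-16 FREE]
Op 7: d = malloc(3) -> d = 0; heap: [0-2 ALLOC][3-16 FREE]
Op 8: d = realloc(d, 7) -> d = 0; heap: [0-6 ALLOC][7-16 FREE]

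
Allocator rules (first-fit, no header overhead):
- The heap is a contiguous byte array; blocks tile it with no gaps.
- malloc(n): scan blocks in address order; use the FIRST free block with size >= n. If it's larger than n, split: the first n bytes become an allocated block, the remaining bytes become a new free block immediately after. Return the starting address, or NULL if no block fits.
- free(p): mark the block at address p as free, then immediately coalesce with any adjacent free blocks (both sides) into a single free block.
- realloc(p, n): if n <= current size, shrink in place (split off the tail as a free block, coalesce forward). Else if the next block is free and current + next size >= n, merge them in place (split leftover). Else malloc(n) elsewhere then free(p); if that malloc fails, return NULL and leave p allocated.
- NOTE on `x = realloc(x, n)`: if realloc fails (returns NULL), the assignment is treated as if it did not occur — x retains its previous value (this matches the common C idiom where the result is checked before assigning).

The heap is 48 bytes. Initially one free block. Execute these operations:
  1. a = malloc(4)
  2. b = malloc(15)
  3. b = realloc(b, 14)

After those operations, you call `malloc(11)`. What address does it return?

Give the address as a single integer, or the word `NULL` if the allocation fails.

Op 1: a = malloc(4) -> a = 0; heap: [0-3 ALLOC][4-47 FREE]
Op 2: b = malloc(15) -> b = 4; heap: [0-3 ALLOC][4-18 ALLOC][19-47 FREE]
Op 3: b = realloc(b, 14) -> b = 4; heap: [0-3 ALLOC][4-17 ALLOC][18-47 FREE]
malloc(11): first-fit scan over [0-3 ALLOC][4-17 ALLOC][18-47 FREE] -> 18

Answer: 18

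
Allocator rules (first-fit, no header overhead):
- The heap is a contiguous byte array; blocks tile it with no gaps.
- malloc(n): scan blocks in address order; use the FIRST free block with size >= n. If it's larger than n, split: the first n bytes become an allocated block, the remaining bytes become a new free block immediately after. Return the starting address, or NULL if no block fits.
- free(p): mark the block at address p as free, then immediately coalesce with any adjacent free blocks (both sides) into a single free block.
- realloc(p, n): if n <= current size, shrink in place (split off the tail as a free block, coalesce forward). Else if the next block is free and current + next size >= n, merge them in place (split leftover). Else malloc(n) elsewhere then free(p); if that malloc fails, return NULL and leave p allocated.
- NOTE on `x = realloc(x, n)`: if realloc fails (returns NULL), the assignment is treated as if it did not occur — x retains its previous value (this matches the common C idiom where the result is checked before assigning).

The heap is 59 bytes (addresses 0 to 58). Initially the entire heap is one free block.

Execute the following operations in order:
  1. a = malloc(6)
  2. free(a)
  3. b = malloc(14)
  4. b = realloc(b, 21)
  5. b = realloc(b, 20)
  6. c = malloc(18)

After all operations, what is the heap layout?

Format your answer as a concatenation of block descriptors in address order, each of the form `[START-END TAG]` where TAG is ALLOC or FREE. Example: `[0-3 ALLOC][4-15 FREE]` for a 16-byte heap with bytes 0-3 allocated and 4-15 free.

Op 1: a = malloc(6) -> a = 0; heap: [0-5 ALLOC][6-58 FREE]
Op 2: free(a) -> (freed a); heap: [0-58 FREE]
Op 3: b = malloc(14) -> b = 0; heap: [0-13 ALLOC][14-58 FREE]
Op 4: b = realloc(b, 21) -> b = 0; heap: [0-20 ALLOC][21-58 FREE]
Op 5: b = realloc(b, 20) -> b = 0; heap: [0-19 ALLOC][20-58 FREE]
Op 6: c = malloc(18) -> c = 20; heap: [0-19 ALLOC][20-37 ALLOC][38-58 FREE]

Answer: [0-19 ALLOC][20-37 ALLOC][38-58 FREE]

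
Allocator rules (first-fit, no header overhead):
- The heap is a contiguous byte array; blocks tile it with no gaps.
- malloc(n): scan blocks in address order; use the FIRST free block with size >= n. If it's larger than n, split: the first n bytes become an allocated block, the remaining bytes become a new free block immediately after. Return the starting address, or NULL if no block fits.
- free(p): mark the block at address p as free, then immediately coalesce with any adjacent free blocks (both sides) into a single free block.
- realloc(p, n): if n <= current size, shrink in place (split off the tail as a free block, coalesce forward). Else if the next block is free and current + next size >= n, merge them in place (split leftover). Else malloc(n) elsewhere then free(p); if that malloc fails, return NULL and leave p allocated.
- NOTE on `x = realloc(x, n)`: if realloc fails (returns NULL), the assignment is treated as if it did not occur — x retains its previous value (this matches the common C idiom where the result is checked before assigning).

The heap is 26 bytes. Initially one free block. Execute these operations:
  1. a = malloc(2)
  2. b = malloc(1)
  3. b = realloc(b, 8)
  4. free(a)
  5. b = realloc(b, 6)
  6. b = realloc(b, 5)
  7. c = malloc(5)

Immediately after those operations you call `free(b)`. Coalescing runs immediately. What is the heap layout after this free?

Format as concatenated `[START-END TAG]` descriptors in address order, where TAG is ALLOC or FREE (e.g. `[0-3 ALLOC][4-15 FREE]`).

Op 1: a = malloc(2) -> a = 0; heap: [0-1 ALLOC][2-25 FREE]
Op 2: b = malloc(1) -> b = 2; heap: [0-1 ALLOC][2-2 ALLOC][3-25 FREE]
Op 3: b = realloc(b, 8) -> b = 2; heap: [0-1 ALLOC][2-9 ALLOC][10-25 FREE]
Op 4: free(a) -> (freed a); heap: [0-1 FREE][2-9 ALLOC][10-25 FREE]
Op 5: b = realloc(b, 6) -> b = 2; heap: [0-1 FREE][2-7 ALLOC][8-25 FREE]
Op 6: b = realloc(b, 5) -> b = 2; heap: [0-1 FREE][2-6 ALLOC][7-25 FREE]
Op 7: c = malloc(5) -> c = 7; heap: [0-1 FREE][2-6 ALLOC][7-11 ALLOC][12-25 FREE]
free(b): b = 2 -> block [2-6 ALLOC]; mark free, coalesce with adjacent free neighbors -> [0-6 FREE][7-11 ALLOC][12-25 FREE]

Answer: [0-6 FREE][7-11 ALLOC][12-25 FREE]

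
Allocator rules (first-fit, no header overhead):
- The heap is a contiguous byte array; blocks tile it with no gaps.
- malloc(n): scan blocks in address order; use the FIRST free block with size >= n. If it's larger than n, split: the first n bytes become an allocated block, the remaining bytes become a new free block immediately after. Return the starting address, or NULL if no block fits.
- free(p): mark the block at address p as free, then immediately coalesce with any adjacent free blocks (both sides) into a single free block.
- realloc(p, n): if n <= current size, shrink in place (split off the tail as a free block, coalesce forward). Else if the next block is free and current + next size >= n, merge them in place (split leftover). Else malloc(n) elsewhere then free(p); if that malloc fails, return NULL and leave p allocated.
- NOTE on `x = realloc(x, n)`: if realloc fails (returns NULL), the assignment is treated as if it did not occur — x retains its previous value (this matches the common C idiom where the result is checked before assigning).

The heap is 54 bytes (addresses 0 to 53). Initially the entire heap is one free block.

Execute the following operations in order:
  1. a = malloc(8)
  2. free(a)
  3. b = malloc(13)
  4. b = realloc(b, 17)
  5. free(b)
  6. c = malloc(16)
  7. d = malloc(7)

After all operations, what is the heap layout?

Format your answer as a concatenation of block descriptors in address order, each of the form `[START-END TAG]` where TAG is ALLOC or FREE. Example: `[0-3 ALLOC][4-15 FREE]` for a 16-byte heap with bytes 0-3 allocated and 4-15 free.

Answer: [0-15 ALLOC][16-22 ALLOC][23-53 FREE]

Derivation:
Op 1: a = malloc(8) -> a = 0; heap: [0-7 ALLOC][8-53 FREE]
Op 2: free(a) -> (freed a); heap: [0-53 FREE]
Op 3: b = malloc(13) -> b = 0; heap: [0-12 ALLOC][13-53 FREE]
Op 4: b = realloc(b, 17) -> b = 0; heap: [0-16 ALLOC][17-53 FREE]
Op 5: free(b) -> (freed b); heap: [0-53 FREE]
Op 6: c = malloc(16) -> c = 0; heap: [0-15 ALLOC][16-53 FREE]
Op 7: d = malloc(7) -> d = 16; heap: [0-15 ALLOC][16-22 ALLOC][23-53 FREE]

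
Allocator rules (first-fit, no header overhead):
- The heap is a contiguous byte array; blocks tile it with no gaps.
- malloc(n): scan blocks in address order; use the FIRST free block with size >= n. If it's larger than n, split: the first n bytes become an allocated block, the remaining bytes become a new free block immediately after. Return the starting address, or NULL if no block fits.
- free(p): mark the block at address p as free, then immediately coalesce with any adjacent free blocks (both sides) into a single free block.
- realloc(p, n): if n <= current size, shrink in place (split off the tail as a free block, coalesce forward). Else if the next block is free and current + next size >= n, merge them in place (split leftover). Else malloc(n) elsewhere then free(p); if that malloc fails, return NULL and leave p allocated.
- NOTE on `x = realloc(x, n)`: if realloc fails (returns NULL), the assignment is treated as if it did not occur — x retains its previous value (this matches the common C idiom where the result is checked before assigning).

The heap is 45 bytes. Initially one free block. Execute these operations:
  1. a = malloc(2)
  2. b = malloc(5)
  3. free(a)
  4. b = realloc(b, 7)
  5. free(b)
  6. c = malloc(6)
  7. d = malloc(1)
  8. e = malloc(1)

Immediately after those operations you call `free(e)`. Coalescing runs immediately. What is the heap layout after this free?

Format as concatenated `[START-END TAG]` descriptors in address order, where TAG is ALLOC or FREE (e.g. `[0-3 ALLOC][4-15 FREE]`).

Op 1: a = malloc(2) -> a = 0; heap: [0-1 ALLOC][2-44 FREE]
Op 2: b = malloc(5) -> b = 2; heap: [0-1 ALLOC][2-6 ALLOC][7-44 FREE]
Op 3: free(a) -> (freed a); heap: [0-1 FREE][2-6 ALLOC][7-44 FREE]
Op 4: b = realloc(b, 7) -> b = 2; heap: [0-1 FREE][2-8 ALLOC][9-44 FREE]
Op 5: free(b) -> (freed b); heap: [0-44 FREE]
Op 6: c = malloc(6) -> c = 0; heap: [0-5 ALLOC][6-44 FREE]
Op 7: d = malloc(1) -> d = 6; heap: [0-5 ALLOC][6-6 ALLOC][7-44 FREE]
Op 8: e = malloc(1) -> e = 7; heap: [0-5 ALLOC][6-6 ALLOC][7-7 ALLOC][8-44 FREE]
free(e): e = 7 -> block [7-7 ALLOC]; mark free, coalesce with adjacent free neighbors -> [0-5 ALLOC][6-6 ALLOC][7-44 FREE]

Answer: [0-5 ALLOC][6-6 ALLOC][7-44 FREE]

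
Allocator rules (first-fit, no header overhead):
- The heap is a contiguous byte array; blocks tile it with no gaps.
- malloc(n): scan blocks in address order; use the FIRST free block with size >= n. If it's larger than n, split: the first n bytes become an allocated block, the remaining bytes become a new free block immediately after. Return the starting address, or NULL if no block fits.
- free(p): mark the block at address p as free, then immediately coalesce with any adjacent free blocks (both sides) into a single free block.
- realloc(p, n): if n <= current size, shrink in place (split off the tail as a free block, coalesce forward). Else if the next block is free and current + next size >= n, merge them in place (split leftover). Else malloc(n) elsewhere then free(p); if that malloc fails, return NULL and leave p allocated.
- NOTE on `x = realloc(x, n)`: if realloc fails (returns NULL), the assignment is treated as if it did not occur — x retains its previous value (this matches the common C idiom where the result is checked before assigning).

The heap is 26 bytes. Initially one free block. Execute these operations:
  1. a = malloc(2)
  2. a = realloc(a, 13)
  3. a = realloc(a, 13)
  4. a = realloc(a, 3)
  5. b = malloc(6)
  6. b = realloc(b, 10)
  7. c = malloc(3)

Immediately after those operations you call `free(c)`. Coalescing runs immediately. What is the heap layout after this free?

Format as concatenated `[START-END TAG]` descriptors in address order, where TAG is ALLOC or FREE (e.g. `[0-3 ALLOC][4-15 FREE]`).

Op 1: a = malloc(2) -> a = 0; heap: [0-1 ALLOC][2-25 FREE]
Op 2: a = realloc(a, 13) -> a = 0; heap: [0-12 ALLOC][13-25 FREE]
Op 3: a = realloc(a, 13) -> a = 0; heap: [0-12 ALLOC][13-25 FREE]
Op 4: a = realloc(a, 3) -> a = 0; heap: [0-2 ALLOC][3-25 FREE]
Op 5: b = malloc(6) -> b = 3; heap: [0-2 ALLOC][3-8 ALLOC][9-25 FREE]
Op 6: b = realloc(b, 10) -> b = 3; heap: [0-2 ALLOC][3-12 ALLOC][13-25 FREE]
Op 7: c = malloc(3) -> c = 13; heap: [0-2 ALLOC][3-12 ALLOC][13-15 ALLOC][16-25 FREE]
free(c): c = 13 -> block [13-15 ALLOC]; mark free, coalesce with adjacent free neighbors -> [0-2 ALLOC][3-12 ALLOC][13-25 FREE]

Answer: [0-2 ALLOC][3-12 ALLOC][13-25 FREE]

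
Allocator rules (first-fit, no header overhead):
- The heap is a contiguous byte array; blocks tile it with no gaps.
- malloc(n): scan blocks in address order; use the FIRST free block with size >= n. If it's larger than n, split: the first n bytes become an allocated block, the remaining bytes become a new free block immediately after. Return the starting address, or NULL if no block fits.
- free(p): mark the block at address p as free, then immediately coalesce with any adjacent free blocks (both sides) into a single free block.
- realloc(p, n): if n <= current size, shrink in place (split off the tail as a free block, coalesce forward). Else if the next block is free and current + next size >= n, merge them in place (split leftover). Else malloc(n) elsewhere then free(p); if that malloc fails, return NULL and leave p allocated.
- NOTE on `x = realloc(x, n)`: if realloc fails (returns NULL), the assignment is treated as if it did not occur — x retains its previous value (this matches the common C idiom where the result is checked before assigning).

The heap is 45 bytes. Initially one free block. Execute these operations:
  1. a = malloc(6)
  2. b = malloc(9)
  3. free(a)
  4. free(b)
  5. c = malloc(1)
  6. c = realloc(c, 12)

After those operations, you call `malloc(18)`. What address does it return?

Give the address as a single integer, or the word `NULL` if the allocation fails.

Op 1: a = malloc(6) -> a = 0; heap: [0-5 ALLOC][6-44 FREE]
Op 2: b = malloc(9) -> b = 6; heap: [0-5 ALLOC][6-14 ALLOC][15-44 FREE]
Op 3: free(a) -> (freed a); heap: [0-5 FREE][6-14 ALLOC][15-44 FREE]
Op 4: free(b) -> (freed b); heap: [0-44 FREE]
Op 5: c = malloc(1) -> c = 0; heap: [0-0 ALLOC][1-44 FREE]
Op 6: c = realloc(c, 12) -> c = 0; heap: [0-11 ALLOC][12-44 FREE]
malloc(18): first-fit scan over [0-11 ALLOC][12-44 FREE] -> 12

Answer: 12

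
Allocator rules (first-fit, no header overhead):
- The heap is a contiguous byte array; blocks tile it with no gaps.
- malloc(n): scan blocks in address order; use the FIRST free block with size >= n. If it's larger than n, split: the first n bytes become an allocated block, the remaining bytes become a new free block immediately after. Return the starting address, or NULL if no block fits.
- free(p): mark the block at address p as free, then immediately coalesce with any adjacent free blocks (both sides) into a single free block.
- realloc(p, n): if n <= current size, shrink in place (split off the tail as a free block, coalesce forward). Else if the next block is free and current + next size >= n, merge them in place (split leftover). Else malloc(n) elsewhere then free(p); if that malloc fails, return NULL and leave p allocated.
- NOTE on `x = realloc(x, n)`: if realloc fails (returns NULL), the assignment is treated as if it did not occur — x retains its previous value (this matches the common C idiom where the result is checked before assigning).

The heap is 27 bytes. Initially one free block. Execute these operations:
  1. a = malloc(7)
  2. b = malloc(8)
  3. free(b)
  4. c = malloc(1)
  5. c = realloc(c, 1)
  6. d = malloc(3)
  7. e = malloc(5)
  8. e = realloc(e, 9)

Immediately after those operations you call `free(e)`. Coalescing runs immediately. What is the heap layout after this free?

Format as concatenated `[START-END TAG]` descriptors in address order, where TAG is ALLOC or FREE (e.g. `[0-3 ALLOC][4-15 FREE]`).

Op 1: a = malloc(7) -> a = 0; heap: [0-6 ALLOC][7-26 FREE]
Op 2: b = malloc(8) -> b = 7; heap: [0-6 ALLOC][7-14 ALLOC][15-26 FREE]
Op 3: free(b) -> (freed b); heap: [0-6 ALLOC][7-26 FREE]
Op 4: c = malloc(1) -> c = 7; heap: [0-6 ALLOC][7-7 ALLOC][8-26 FREE]
Op 5: c = realloc(c, 1) -> c = 7; heap: [0-6 ALLOC][7-7 ALLOC][8-26 FREE]
Op 6: d = malloc(3) -> d = 8; heap: [0-6 ALLOC][7-7 ALLOC][8-10 ALLOC][11-26 FREE]
Op 7: e = malloc(5) -> e = 11; heap: [0-6 ALLOC][7-7 ALLOC][8-10 ALLOC][11-15 ALLOC][16-26 FREE]
Op 8: e = realloc(e, 9) -> e = 11; heap: [0-6 ALLOC][7-7 ALLOC][8-10 ALLOC][11-19 ALLOC][20-26 FREE]
free(e): e = 11 -> block [11-19 ALLOC]; mark free, coalesce with adjacent free neighbors -> [0-6 ALLOC][7-7 ALLOC][8-10 ALLOC][11-26 FREE]

Answer: [0-6 ALLOC][7-7 ALLOC][8-10 ALLOC][11-26 FREE]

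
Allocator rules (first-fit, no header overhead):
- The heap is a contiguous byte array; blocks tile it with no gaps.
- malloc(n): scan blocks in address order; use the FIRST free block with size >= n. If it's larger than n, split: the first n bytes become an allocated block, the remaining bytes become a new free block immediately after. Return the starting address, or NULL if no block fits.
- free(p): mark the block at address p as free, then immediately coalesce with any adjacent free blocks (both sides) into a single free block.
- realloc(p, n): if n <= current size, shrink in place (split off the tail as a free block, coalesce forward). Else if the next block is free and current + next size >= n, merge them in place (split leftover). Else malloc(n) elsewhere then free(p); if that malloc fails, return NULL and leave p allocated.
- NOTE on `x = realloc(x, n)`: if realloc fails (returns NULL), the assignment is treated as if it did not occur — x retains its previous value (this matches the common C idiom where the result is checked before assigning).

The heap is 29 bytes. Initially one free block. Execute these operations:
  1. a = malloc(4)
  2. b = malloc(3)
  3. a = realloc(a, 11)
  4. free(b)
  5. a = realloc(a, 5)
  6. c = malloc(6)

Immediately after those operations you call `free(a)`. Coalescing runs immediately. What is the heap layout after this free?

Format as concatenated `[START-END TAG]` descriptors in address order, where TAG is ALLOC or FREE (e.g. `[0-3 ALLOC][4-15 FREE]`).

Op 1: a = malloc(4) -> a = 0; heap: [0-3 ALLOC][4-28 FREE]
Op 2: b = malloc(3) -> b = 4; heap: [0-3 ALLOC][4-6 ALLOC][7-28 FREE]
Op 3: a = realloc(a, 11) -> a = 7; heap: [0-3 FREE][4-6 ALLOC][7-17 ALLOC][18-28 FREE]
Op 4: free(b) -> (freed b); heap: [0-6 FREE][7-17 ALLOC][18-28 FREE]
Op 5: a = realloc(a, 5) -> a = 7; heap: [0-6 FREE][7-11 ALLOC][12-28 FREE]
Op 6: c = malloc(6) -> c = 0; heap: [0-5 ALLOC][6-6 FREE][7-11 ALLOC][12-28 FREE]
free(a): a = 7 -> block [7-11 ALLOC]; mark free, coalesce with adjacent free neighbors -> [0-5 ALLOC][6-28 FREE]

Answer: [0-5 ALLOC][6-28 FREE]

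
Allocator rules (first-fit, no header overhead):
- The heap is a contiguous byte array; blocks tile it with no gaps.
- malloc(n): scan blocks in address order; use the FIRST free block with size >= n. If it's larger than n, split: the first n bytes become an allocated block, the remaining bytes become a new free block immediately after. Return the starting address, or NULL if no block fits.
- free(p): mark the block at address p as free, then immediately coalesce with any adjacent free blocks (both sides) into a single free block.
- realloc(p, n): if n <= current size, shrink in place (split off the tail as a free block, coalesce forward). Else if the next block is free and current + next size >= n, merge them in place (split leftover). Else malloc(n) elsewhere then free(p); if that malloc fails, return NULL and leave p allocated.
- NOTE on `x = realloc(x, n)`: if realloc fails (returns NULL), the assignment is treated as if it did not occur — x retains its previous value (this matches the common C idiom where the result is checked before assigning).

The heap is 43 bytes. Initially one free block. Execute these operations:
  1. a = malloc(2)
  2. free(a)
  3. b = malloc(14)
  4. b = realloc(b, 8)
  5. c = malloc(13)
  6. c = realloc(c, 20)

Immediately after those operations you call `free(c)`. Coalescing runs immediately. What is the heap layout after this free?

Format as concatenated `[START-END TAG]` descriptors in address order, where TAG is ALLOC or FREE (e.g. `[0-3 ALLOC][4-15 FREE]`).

Answer: [0-7 ALLOC][8-42 FREE]

Derivation:
Op 1: a = malloc(2) -> a = 0; heap: [0-1 ALLOC][2-42 FREE]
Op 2: free(a) -> (freed a); heap: [0-42 FREE]
Op 3: b = malloc(14) -> b = 0; heap: [0-13 ALLOC][14-42 FREE]
Op 4: b = realloc(b, 8) -> b = 0; heap: [0-7 ALLOC][8-42 FREE]
Op 5: c = malloc(13) -> c = 8; heap: [0-7 ALLOC][8-20 ALLOC][21-42 FREE]
Op 6: c = realloc(c, 20) -> c = 8; heap: [0-7 ALLOC][8-27 ALLOC][28-42 FREE]
free(c): c = 8 -> block [8-27 ALLOC]; mark free, coalesce with adjacent free neighbors -> [0-7 ALLOC][8-42 FREE]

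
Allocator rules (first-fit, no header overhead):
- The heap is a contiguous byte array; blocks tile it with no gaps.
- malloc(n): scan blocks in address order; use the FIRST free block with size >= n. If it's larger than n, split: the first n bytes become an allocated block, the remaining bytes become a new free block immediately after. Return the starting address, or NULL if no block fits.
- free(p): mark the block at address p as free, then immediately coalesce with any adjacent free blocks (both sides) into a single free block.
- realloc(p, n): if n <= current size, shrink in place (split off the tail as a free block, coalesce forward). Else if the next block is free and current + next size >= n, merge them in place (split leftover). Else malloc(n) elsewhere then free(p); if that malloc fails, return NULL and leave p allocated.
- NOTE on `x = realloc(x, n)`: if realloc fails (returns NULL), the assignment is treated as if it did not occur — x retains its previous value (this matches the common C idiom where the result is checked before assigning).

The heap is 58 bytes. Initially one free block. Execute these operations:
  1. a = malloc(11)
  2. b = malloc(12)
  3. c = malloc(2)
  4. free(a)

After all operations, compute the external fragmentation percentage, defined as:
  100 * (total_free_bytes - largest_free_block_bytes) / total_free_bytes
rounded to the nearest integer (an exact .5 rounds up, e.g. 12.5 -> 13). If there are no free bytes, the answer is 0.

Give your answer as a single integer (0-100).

Answer: 25

Derivation:
Op 1: a = malloc(11) -> a = 0; heap: [0-10 ALLOC][11-57 FREE]
Op 2: b = malloc(12) -> b = 11; heap: [0-10 ALLOC][11-22 ALLOC][23-57 FREE]
Op 3: c = malloc(2) -> c = 23; heap: [0-10 ALLOC][11-22 ALLOC][23-24 ALLOC][25-57 FREE]
Op 4: free(a) -> (freed a); heap: [0-10 FREE][11-22 ALLOC][23-24 ALLOC][25-57 FREE]
Free blocks: [11 33] total_free=44 largest=33 -> 100*(44-33)/44 = 1100/44 = 25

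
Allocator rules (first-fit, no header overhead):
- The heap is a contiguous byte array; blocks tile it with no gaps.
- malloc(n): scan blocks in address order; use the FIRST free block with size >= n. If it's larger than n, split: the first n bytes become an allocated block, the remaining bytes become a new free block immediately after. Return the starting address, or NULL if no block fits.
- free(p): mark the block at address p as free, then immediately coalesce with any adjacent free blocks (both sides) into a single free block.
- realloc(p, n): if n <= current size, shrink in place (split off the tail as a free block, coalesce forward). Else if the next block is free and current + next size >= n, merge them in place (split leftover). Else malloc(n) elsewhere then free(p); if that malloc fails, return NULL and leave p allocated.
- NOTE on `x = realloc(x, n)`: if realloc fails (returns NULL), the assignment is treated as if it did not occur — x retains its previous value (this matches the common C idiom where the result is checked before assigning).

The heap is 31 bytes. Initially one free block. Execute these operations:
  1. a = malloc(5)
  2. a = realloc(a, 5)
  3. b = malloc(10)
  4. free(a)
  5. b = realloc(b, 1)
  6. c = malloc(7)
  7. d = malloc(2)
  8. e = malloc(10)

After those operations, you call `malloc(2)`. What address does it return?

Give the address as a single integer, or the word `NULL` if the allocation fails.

Answer: 2

Derivation:
Op 1: a = malloc(5) -> a = 0; heap: [0-4 ALLOC][5-30 FREE]
Op 2: a = realloc(a, 5) -> a = 0; heap: [0-4 ALLOC][5-30 FREE]
Op 3: b = malloc(10) -> b = 5; heap: [0-4 ALLOC][5-14 ALLOC][15-30 FREE]
Op 4: free(a) -> (freed a); heap: [0-4 FREE][5-14 ALLOC][15-30 FREE]
Op 5: b = realloc(b, 1) -> b = 5; heap: [0-4 FREE][5-5 ALLOC][6-30 FREE]
Op 6: c = malloc(7) -> c = 6; heap: [0-4 FREE][5-5 ALLOC][6-12 ALLOC][13-30 FREE]
Op 7: d = malloc(2) -> d = 0; heap: [0-1 ALLOC][2-4 FREE][5-5 ALLOC][6-12 ALLOC][13-30 FREE]
Op 8: e = malloc(10) -> e = 13; heap: [0-1 ALLOC][2-4 FREE][5-5 ALLOC][6-12 ALLOC][13-22 ALLOC][23-30 FREE]
malloc(2): first-fit scan over [0-1 ALLOC][2-4 FREE][5-5 ALLOC][6-12 ALLOC][13-22 ALLOC][23-30 FREE] -> 2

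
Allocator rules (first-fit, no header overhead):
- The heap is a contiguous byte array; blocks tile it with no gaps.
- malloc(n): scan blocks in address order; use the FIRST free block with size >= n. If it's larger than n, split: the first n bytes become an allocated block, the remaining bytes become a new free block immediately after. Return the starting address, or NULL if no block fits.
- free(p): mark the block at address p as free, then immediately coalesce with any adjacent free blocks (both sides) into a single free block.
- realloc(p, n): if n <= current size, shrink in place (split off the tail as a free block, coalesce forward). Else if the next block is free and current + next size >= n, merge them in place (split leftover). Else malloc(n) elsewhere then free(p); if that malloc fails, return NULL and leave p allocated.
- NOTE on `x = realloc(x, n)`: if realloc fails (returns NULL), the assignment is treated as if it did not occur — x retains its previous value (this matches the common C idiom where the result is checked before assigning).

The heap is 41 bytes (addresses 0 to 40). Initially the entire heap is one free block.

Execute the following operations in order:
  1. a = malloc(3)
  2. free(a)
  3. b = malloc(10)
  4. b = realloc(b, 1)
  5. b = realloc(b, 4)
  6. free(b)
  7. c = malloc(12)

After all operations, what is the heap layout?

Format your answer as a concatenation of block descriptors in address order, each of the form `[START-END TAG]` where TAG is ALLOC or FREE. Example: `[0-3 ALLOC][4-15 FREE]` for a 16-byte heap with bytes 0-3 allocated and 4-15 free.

Answer: [0-11 ALLOC][12-40 FREE]

Derivation:
Op 1: a = malloc(3) -> a = 0; heap: [0-2 ALLOC][3-40 FREE]
Op 2: free(a) -> (freed a); heap: [0-40 FREE]
Op 3: b = malloc(10) -> b = 0; heap: [0-9 ALLOC][10-40 FREE]
Op 4: b = realloc(b, 1) -> b = 0; heap: [0-0 ALLOC][1-40 FREE]
Op 5: b = realloc(b, 4) -> b = 0; heap: [0-3 ALLOC][4-40 FREE]
Op 6: free(b) -> (freed b); heap: [0-40 FREE]
Op 7: c = malloc(12) -> c = 0; heap: [0-11 ALLOC][12-40 FREE]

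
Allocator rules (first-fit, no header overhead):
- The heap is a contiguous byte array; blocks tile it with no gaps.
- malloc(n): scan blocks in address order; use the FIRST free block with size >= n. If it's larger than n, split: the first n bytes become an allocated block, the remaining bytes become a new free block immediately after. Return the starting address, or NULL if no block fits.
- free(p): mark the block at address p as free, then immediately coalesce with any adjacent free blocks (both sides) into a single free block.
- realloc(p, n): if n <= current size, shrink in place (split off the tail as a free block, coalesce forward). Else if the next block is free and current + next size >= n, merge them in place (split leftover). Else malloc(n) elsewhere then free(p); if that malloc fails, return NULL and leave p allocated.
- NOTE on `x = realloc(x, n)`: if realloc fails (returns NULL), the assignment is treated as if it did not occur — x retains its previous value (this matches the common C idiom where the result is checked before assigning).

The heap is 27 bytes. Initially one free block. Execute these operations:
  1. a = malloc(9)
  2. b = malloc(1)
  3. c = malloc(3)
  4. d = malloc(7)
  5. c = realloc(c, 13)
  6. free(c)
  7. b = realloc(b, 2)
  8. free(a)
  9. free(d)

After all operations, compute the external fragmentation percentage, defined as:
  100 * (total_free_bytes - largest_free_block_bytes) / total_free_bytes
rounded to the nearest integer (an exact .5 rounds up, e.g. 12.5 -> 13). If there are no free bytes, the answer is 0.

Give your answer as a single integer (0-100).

Answer: 36

Derivation:
Op 1: a = malloc(9) -> a = 0; heap: [0-8 ALLOC][9-26 FREE]
Op 2: b = malloc(1) -> b = 9; heap: [0-8 ALLOC][9-9 ALLOC][10-26 FREE]
Op 3: c = malloc(3) -> c = 10; heap: [0-8 ALLOC][9-9 ALLOC][10-12 ALLOC][13-26 FREE]
Op 4: d = malloc(7) -> d = 13; heap: [0-8 ALLOC][9-9 ALLOC][10-12 ALLOC][13-19 ALLOC][20-26 FREE]
Op 5: c = realloc(c, 13) -> NULL (c unchanged); heap: [0-8 ALLOC][9-9 ALLOC][10-12 ALLOC][13-19 ALLOC][20-26 FREE]
Op 6: free(c) -> (freed c); heap: [0-8 ALLOC][9-9 ALLOC][10-12 FREE][13-19 ALLOC][20-26 FREE]
Op 7: b = realloc(b, 2) -> b = 9; heap: [0-8 ALLOC][9-10 ALLOC][11-12 FREE][13-19 ALLOC][20-26 FREE]
Op 8: free(a) -> (freed a); heap: [0-8 FREE][9-10 ALLOC][11-12 FREE][13-19 ALLOC][20-26 FREE]
Op 9: free(d) -> (freed d); heap: [0-8 FREE][9-10 ALLOC][11-26 FREE]
Free blocks: [9 16] total_free=25 largest=16 -> 100*(25-16)/25 = 900/25 = 36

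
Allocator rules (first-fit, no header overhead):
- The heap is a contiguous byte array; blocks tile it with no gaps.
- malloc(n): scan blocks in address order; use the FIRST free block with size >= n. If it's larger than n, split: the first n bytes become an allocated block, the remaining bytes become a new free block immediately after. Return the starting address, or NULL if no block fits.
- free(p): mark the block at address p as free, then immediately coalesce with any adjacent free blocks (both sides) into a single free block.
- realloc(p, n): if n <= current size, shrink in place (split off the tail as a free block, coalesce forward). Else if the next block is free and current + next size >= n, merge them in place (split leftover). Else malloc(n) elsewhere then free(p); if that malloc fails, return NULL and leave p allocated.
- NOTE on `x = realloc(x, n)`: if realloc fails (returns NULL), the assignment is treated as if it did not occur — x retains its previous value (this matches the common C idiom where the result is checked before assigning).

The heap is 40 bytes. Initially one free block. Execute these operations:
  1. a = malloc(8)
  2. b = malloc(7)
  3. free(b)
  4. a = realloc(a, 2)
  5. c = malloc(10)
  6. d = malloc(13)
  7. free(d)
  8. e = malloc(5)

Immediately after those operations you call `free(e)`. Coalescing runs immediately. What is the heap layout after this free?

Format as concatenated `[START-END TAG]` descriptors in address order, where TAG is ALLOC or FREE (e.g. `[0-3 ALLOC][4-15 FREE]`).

Answer: [0-1 ALLOC][2-11 ALLOC][12-39 FREE]

Derivation:
Op 1: a = malloc(8) -> a = 0; heap: [0-7 ALLOC][8-39 FREE]
Op 2: b = malloc(7) -> b = 8; heap: [0-7 ALLOC][8-14 ALLOC][15-39 FREE]
Op 3: free(b) -> (freed b); heap: [0-7 ALLOC][8-39 FREE]
Op 4: a = realloc(a, 2) -> a = 0; heap: [0-1 ALLOC][2-39 FREE]
Op 5: c = malloc(10) -> c = 2; heap: [0-1 ALLOC][2-11 ALLOC][12-39 FREE]
Op 6: d = malloc(13) -> d = 12; heap: [0-1 ALLOC][2-11 ALLOC][12-24 ALLOC][25-39 FREE]
Op 7: free(d) -> (freed d); heap: [0-1 ALLOC][2-11 ALLOC][12-39 FREE]
Op 8: e = malloc(5) -> e = 12; heap: [0-1 ALLOC][2-11 ALLOC][12-16 ALLOC][17-39 FREE]
free(e): e = 12 -> block [12-16 ALLOC]; mark free, coalesce with adjacent free neighbors -> [0-1 ALLOC][2-11 ALLOC][12-39 FREE]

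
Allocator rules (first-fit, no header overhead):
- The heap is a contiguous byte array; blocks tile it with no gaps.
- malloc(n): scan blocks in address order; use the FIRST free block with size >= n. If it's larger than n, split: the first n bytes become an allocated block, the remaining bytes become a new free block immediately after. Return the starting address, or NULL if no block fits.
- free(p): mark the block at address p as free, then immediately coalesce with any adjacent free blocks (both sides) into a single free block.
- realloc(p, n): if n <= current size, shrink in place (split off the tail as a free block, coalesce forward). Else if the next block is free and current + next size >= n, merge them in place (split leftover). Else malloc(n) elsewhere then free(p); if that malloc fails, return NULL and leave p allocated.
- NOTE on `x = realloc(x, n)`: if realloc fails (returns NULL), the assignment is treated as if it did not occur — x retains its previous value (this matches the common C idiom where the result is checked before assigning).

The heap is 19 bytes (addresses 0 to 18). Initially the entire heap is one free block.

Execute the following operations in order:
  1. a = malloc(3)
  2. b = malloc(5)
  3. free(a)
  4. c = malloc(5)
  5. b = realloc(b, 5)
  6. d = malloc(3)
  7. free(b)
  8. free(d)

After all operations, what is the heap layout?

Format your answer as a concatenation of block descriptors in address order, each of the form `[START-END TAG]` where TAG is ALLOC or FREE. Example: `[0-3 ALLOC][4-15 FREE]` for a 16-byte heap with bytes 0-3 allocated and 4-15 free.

Answer: [0-7 FREE][8-12 ALLOC][13-18 FREE]

Derivation:
Op 1: a = malloc(3) -> a = 0; heap: [0-2 ALLOC][3-18 FREE]
Op 2: b = malloc(5) -> b = 3; heap: [0-2 ALLOC][3-7 ALLOC][8-18 FREE]
Op 3: free(a) -> (freed a); heap: [0-2 FREE][3-7 ALLOC][8-18 FREE]
Op 4: c = malloc(5) -> c = 8; heap: [0-2 FREE][3-7 ALLOC][8-12 ALLOC][13-18 FREE]
Op 5: b = realloc(b, 5) -> b = 3; heap: [0-2 FREE][3-7 ALLOC][8-12 ALLOC][13-18 FREE]
Op 6: d = malloc(3) -> d = 0; heap: [0-2 ALLOC][3-7 ALLOC][8-12 ALLOC][13-18 FREE]
Op 7: free(b) -> (freed b); heap: [0-2 ALLOC][3-7 FREE][8-12 ALLOC][13-18 FREE]
Op 8: free(d) -> (freed d); heap: [0-7 FREE][8-12 ALLOC][13-18 FREE]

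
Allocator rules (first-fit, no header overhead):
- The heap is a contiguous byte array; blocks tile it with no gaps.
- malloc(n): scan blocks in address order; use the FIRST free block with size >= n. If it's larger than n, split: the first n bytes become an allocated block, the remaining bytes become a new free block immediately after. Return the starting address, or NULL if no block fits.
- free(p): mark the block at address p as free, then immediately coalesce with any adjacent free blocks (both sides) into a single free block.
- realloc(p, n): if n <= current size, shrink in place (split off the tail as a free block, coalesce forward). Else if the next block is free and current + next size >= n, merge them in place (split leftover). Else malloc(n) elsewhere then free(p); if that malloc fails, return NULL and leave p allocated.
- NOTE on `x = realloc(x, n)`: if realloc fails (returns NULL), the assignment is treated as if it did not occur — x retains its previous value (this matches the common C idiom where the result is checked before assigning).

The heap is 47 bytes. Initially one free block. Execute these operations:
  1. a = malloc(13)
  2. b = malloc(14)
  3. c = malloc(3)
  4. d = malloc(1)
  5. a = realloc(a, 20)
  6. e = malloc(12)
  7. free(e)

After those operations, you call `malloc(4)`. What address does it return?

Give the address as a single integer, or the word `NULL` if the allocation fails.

Answer: 31

Derivation:
Op 1: a = malloc(13) -> a = 0; heap: [0-12 ALLOC][13-46 FREE]
Op 2: b = malloc(14) -> b = 13; heap: [0-12 ALLOC][13-26 ALLOC][27-46 FREE]
Op 3: c = malloc(3) -> c = 27; heap: [0-12 ALLOC][13-26 ALLOC][27-29 ALLOC][30-46 FREE]
Op 4: d = malloc(1) -> d = 30; heap: [0-12 ALLOC][13-26 ALLOC][27-29 ALLOC][30-30 ALLOC][31-46 FREE]
Op 5: a = realloc(a, 20) -> NULL (a unchanged); heap: [0-12 ALLOC][13-26 ALLOC][27-29 ALLOC][30-30 ALLOC][31-46 FREE]
Op 6: e = malloc(12) -> e = 31; heap: [0-12 ALLOC][13-26 ALLOC][27-29 ALLOC][30-30 ALLOC][31-42 ALLOC][43-46 FREE]
Op 7: free(e) -> (freed e); heap: [0-12 ALLOC][13-26 ALLOC][27-29 ALLOC][30-30 ALLOC][31-46 FREE]
malloc(4): first-fit scan over [0-12 ALLOC][13-26 ALLOC][27-29 ALLOC][30-30 ALLOC][31-46 FREE] -> 31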